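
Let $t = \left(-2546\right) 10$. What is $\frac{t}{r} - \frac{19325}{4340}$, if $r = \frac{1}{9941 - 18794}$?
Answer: $\frac{195644921975}{868} \approx 2.254 \cdot 10^{8}$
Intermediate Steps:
$t = -25460$
$r = - \frac{1}{8853}$ ($r = \frac{1}{-8853} = - \frac{1}{8853} \approx -0.00011296$)
$\frac{t}{r} - \frac{19325}{4340} = - \frac{25460}{- \frac{1}{8853}} - \frac{19325}{4340} = \left(-25460\right) \left(-8853\right) - \frac{3865}{868} = 225397380 - \frac{3865}{868} = \frac{195644921975}{868}$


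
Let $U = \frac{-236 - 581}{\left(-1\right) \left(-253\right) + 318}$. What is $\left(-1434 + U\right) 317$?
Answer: $- \frac{259823027}{571} \approx -4.5503 \cdot 10^{5}$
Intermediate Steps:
$U = - \frac{817}{571}$ ($U = - \frac{817}{253 + 318} = - \frac{817}{571} \approx -1.4308$)
$\left(-1434 + U\right) 317 = \left(-1434 - \frac{817}{571}\right) 317 = \left(- \frac{819631}{571}\right) 317 = - \frac{259823027}{571}$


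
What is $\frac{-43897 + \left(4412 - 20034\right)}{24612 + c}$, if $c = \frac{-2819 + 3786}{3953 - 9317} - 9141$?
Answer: $- \frac{319259916}{82985477} \approx -3.8472$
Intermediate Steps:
$c = - \frac{49033291}{5364}$ ($c = \frac{967}{-5364} - 9141 = 967 \left(- \frac{1}{5364}\right) - 9141 = - \frac{967}{5364} - 9141 = - \frac{49033291}{5364} \approx -9141.2$)
$\frac{-43897 + \left(4412 - 20034\right)}{24612 + c} = \frac{-43897 + \left(4412 - 20034\right)}{24612 - \frac{49033291}{5364}} = \frac{-43897 - 15622}{\frac{82985477}{5364}} = \left(-59519\right) \frac{5364}{82985477} = - \frac{319259916}{82985477}$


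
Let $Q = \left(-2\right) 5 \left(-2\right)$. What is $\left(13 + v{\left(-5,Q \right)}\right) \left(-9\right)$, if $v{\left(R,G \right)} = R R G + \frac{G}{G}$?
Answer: $-4626$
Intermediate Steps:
$Q = 20$ ($Q = \left(-10\right) \left(-2\right) = 20$)
$v{\left(R,G \right)} = 1 + G R^{2}$ ($v{\left(R,G \right)} = R^{2} G + 1 = G R^{2} + 1 = 1 + G R^{2}$)
$\left(13 + v{\left(-5,Q \right)}\right) \left(-9\right) = \left(13 + \left(1 + 20 \left(-5\right)^{2}\right)\right) \left(-9\right) = \left(13 + \left(1 + 20 \cdot 25\right)\right) \left(-9\right) = \left(13 + \left(1 + 500\right)\right) \left(-9\right) = \left(13 + 501\right) \left(-9\right) = 514 \left(-9\right) = -4626$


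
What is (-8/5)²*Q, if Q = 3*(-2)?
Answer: -384/25 ≈ -15.360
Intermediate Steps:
Q = -6
(-8/5)²*Q = (-8/5)²*(-6) = (64/25)*(-6) = -384/25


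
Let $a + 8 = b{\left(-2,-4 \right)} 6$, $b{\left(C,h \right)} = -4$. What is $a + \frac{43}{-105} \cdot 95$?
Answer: $- \frac{1489}{21} \approx -70.905$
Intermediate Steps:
$a = -32$ ($a = -8 - 24 = -32$)
$a + \frac{43}{-105} \cdot 95 = -32 + \frac{43}{-105} \cdot 95 = -32 + 43 \left(- \frac{1}{105}\right) 95 = -32 - \frac{817}{21} = - \frac{1489}{21}$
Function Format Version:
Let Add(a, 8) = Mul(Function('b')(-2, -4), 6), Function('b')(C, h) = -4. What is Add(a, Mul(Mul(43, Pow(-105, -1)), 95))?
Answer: Rational(-1489, 21) ≈ -70.905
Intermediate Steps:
a = -32 (a = Add(-8, Mul(-4, 6)) = Add(-8, -24) = -32)
Add(a, Mul(Mul(43, Pow(-105, -1)), 95)) = Add(-32, Mul(Mul(43, Pow(-105, -1)), 95)) = Add(-32, Mul(Mul(43, Rational(-1, 105)), 95)) = Add(-32, Mul(Rational(-43, 105), 95)) = Add(-32, Rational(-817, 21)) = Rational(-1489, 21)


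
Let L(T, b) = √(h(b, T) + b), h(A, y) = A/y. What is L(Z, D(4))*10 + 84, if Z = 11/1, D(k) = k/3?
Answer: 84 + 40*√11/11 ≈ 96.060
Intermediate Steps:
D(k) = k/3 (D(k) = k*(⅓) = k/3)
Z = 11 (Z = 11*1 = 11)
L(T, b) = √(b + b/T) (L(T, b) = √(b/T + b) = √(b + b/T))
L(Z, D(4))*10 + 84 = √((⅓)*4 + ((⅓)*4)/11)*10 + 84 = √(4/3 + (4/3)*(1/11))*10 + 84 = √(4/3 + 4/33)*10 + 84 = √(16/11)*10 + 84 = (4*√11/11)*10 + 84 = 40*√11/11 + 84 = 84 + 40*√11/11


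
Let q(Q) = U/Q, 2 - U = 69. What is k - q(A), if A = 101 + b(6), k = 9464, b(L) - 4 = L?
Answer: 1050571/111 ≈ 9464.6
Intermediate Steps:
U = -67 (U = 2 - 1*69 = 2 - 69 = -67)
b(L) = 4 + L
A = 111 (A = 101 + (4 + 6) = 101 + 10 = 111)
q(Q) = -67/Q
k - q(A) = 9464 - (-67)/111 = 9464 - 1*(-67/111) = 9464 + 67/111 = 1050571/111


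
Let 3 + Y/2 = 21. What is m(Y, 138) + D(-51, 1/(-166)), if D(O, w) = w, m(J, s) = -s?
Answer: -22909/166 ≈ -138.01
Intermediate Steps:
Y = 36 (Y = -6 + 2*21 = -6 + 42 = 36)
m(Y, 138) + D(-51, 1/(-166)) = -1*138 + 1/(-166) = -138 - 1/166 = -22909/166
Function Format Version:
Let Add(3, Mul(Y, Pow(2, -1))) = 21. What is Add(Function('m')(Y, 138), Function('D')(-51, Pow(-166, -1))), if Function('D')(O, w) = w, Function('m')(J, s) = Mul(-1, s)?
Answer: Rational(-22909, 166) ≈ -138.01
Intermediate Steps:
Y = 36 (Y = Add(-6, Mul(2, 21)) = Add(-6, 42) = 36)
Add(Function('m')(Y, 138), Function('D')(-51, Pow(-166, -1))) = Add(Mul(-1, 138), Pow(-166, -1)) = Add(-138, Rational(-1, 166)) = Rational(-22909, 166)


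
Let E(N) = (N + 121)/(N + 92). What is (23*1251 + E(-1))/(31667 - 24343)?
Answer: 2618463/666484 ≈ 3.9288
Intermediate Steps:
E(N) = (121 + N)/(92 + N)
(23*1251 + E(-1))/(31667 - 24343) = (23*1251 + (121 - 1)/(92 - 1))/(31667 - 24343) = (28773 + 120/91)/7324 = (28773 + (1/91)*120)*(1/7324) = (28773 + 120/91)*(1/7324) = (2618463/91)*(1/7324) = 2618463/666484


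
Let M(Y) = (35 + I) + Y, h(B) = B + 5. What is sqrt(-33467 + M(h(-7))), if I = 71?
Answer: 3*I*sqrt(3707) ≈ 182.66*I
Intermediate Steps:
h(B) = 5 + B
M(Y) = 106 + Y (M(Y) = (35 + 71) + Y = 106 + Y)
sqrt(-33467 + M(h(-7))) = sqrt(-33467 + (106 + (5 - 7))) = sqrt(-33467 + (106 - 2)) = sqrt(-33467 + 104) = sqrt(-33363) = 3*I*sqrt(3707)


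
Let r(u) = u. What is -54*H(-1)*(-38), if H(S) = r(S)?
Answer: -2052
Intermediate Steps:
H(S) = S
-54*H(-1)*(-38) = -54*(-1)*(-38) = 54*(-38) = -2052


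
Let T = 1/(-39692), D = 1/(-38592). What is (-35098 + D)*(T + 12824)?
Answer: -229818450685029173/510597888 ≈ -4.5010e+8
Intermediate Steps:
D = -1/38592 ≈ -2.5912e-5
T = -1/39692 ≈ -2.5194e-5
(-35098 + D)*(T + 12824) = (-35098 - 1/38592)*(-1/39692 + 12824) = -1354502017/38592*509010207/39692 = -229818450685029173/510597888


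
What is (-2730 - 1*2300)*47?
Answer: -236410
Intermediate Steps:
(-2730 - 1*2300)*47 = (-2730 - 2300)*47 = -5030*47 = -236410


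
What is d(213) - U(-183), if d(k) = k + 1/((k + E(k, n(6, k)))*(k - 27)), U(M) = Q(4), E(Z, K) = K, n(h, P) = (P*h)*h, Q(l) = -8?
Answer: 323956387/1465866 ≈ 221.00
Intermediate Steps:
n(h, P) = P*h**2
U(M) = -8
d(k) = k + 1/(37*k*(-27 + k)) (d(k) = k + 1/((k + k*6**2)*(k - 27)) = k + 1/((k + k*36)*(-27 + k)) = k + 1/((k + 36*k)*(-27 + k)) = k + 1/((37*k)*(-27 + k)) = k + 1/(37*k*(-27 + k)))
d(213) - U(-183) = (1/37 + 213**3 - 27*213**2)/(213*(-27 + 213)) - 1*(-8) = (1/213)*(1/37 + 9663597 - 27*45369)/186 + 8 = (1/213)*(1/186)*(1/37 + 9663597 - 1224963) + 8 = (1/213)*(1/186)*(312229459/37) + 8 = 312229459/1465866 + 8 = 323956387/1465866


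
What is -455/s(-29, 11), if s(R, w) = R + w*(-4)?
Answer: 455/73 ≈ 6.2329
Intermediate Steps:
s(R, w) = R - 4*w
-455/s(-29, 11) = -455/(-29 - 4*11) = -455/(-29 - 44) = -455/(-73) = -455*(-1/73) = 455/73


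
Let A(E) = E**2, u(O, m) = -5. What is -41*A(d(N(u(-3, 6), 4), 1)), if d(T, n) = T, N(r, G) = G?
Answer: -656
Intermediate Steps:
-41*A(d(N(u(-3, 6), 4), 1)) = -41*4**2 = -41*16 = -656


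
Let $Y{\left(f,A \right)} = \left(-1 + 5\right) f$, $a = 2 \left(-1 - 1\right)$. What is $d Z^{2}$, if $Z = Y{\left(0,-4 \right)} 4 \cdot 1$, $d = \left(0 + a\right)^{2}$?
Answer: $0$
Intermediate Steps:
$a = -4$ ($a = 2 \left(-2\right) = -4$)
$Y{\left(f,A \right)} = 4 f$
$d = 16$ ($d = \left(0 - 4\right)^{2} = \left(-4\right)^{2} = 16$)
$Z = 0$ ($Z = 4 \cdot 0 \cdot 4 \cdot 1 = 0 \cdot 4 \cdot 1 = 0 \cdot 1 = 0$)
$d Z^{2} = 16 \cdot 0^{2} = 16 \cdot 0 = 0$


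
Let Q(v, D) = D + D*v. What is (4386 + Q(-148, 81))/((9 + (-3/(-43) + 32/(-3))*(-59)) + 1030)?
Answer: -970209/214684 ≈ -4.5192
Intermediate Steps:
(4386 + Q(-148, 81))/((9 + (-3/(-43) + 32/(-3))*(-59)) + 1030) = (4386 + 81*(1 - 148))/((9 + (-3/(-43) + 32/(-3))*(-59)) + 1030) = (4386 + 81*(-147))/((9 + (-3*(-1/43) + 32*(-⅓))*(-59)) + 1030) = (4386 - 11907)/((9 + (3/43 - 32/3)*(-59)) + 1030) = -7521/((9 - 1367/129*(-59)) + 1030) = -7521/((9 + 80653/129) + 1030) = -7521/(81814/129 + 1030) = -7521/214684/129 = -7521*129/214684 = -970209/214684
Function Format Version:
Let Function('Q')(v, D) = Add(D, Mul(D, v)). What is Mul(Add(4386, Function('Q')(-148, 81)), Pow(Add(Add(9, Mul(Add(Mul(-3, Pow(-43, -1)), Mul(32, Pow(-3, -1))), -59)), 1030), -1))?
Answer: Rational(-970209, 214684) ≈ -4.5192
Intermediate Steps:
Mul(Add(4386, Function('Q')(-148, 81)), Pow(Add(Add(9, Mul(Add(Mul(-3, Pow(-43, -1)), Mul(32, Pow(-3, -1))), -59)), 1030), -1)) = Mul(Add(4386, Mul(81, Add(1, -148))), Pow(Add(Add(9, Mul(Add(Mul(-3, Pow(-43, -1)), Mul(32, Pow(-3, -1))), -59)), 1030), -1)) = Mul(Add(4386, Mul(81, -147)), Pow(Add(Add(9, Mul(Add(Mul(-3, Rational(-1, 43)), Mul(32, Rational(-1, 3))), -59)), 1030), -1)) = Mul(Add(4386, -11907), Pow(Add(Add(9, Mul(Add(Rational(3, 43), Rational(-32, 3)), -59)), 1030), -1)) = Mul(-7521, Pow(Add(Add(9, Mul(Rational(-1367, 129), -59)), 1030), -1)) = Mul(-7521, Pow(Add(Add(9, Rational(80653, 129)), 1030), -1)) = Mul(-7521, Pow(Add(Rational(81814, 129), 1030), -1)) = Mul(-7521, Pow(Rational(214684, 129), -1)) = Mul(-7521, Rational(129, 214684)) = Rational(-970209, 214684)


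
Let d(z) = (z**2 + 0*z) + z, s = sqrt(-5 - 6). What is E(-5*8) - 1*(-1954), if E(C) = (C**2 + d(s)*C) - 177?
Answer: 3817 - 40*I*sqrt(11) ≈ 3817.0 - 132.67*I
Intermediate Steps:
s = I*sqrt(11) (s = sqrt(-11) = I*sqrt(11) ≈ 3.3166*I)
d(z) = z + z**2 (d(z) = (z**2 + 0) + z = z**2 + z = z + z**2)
E(C) = -177 + C**2 + I*C*sqrt(11)*(1 + I*sqrt(11)) (E(C) = (C**2 + ((I*sqrt(11))*(1 + I*sqrt(11)))*C) - 177 = (C**2 + (I*sqrt(11)*(1 + I*sqrt(11)))*C) - 177 = (C**2 + I*C*sqrt(11)*(1 + I*sqrt(11))) - 177 = -177 + C**2 + I*C*sqrt(11)*(1 + I*sqrt(11)))
E(-5*8) - 1*(-1954) = (-177 + (-5*8)**2 - (-55)*8 + I*(-5*8)*sqrt(11)) - 1*(-1954) = (-177 + (-40)**2 - 11*(-40) + I*(-40)*sqrt(11)) + 1954 = (-177 + 1600 + 440 - 40*I*sqrt(11)) + 1954 = (1863 - 40*I*sqrt(11)) + 1954 = 3817 - 40*I*sqrt(11)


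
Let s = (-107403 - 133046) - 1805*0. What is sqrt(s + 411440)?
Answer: 9*sqrt(2111) ≈ 413.51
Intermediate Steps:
s = -240449 (s = -240449 + 0 = -240449)
sqrt(s + 411440) = sqrt(-240449 + 411440) = sqrt(170991) = 9*sqrt(2111)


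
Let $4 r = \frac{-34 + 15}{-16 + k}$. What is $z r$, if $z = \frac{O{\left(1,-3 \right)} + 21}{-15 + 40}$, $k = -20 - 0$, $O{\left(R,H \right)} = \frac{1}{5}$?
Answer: $\frac{1007}{9000} \approx 0.11189$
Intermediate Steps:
$O{\left(R,H \right)} = \frac{1}{5}$
$k = -20$ ($k = -20 + 0 = -20$)
$r = \frac{19}{144}$ ($r = \frac{\left(-34 + 15\right) \frac{1}{-16 - 20}}{4} = \frac{\left(-19\right) \frac{1}{-36}}{4} = \frac{\left(-19\right) \left(- \frac{1}{36}\right)}{4} = \frac{1}{4} \cdot \frac{19}{36} = \frac{19}{144} \approx 0.13194$)
$z = \frac{106}{125}$ ($z = \frac{\frac{1}{5} + 21}{-15 + 40} = \frac{106}{5 \cdot 25} = \frac{106}{5} \cdot \frac{1}{25} = \frac{106}{125} \approx 0.848$)
$z r = \frac{106}{125} \cdot \frac{19}{144} = \frac{1007}{9000}$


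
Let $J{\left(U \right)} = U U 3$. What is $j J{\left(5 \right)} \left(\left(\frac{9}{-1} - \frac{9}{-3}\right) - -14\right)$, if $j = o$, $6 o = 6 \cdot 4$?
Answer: $2400$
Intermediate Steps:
$o = 4$ ($o = \frac{6 \cdot 4}{6} = \frac{1}{6} \cdot 24 = 4$)
$J{\left(U \right)} = 3 U^{2}$ ($J{\left(U \right)} = U^{2} \cdot 3 = 3 U^{2}$)
$j = 4$
$j J{\left(5 \right)} \left(\left(\frac{9}{-1} - \frac{9}{-3}\right) - -14\right) = 4 \cdot 3 \cdot 5^{2} \left(\left(\frac{9}{-1} - \frac{9}{-3}\right) - -14\right) = 4 \cdot 3 \cdot 25 \left(\left(9 \left(-1\right) - -3\right) + 14\right) = 4 \cdot 75 \left(\left(-9 + 3\right) + 14\right) = 300 \left(-6 + 14\right) = 300 \cdot 8 = 2400$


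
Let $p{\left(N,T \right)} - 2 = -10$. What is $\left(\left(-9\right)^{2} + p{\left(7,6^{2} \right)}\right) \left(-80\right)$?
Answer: $-5840$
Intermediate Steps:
$p{\left(N,T \right)} = -8$ ($p{\left(N,T \right)} = 2 - 10 = -8$)
$\left(\left(-9\right)^{2} + p{\left(7,6^{2} \right)}\right) \left(-80\right) = \left(\left(-9\right)^{2} - 8\right) \left(-80\right) = \left(81 - 8\right) \left(-80\right) = 73 \left(-80\right) = -5840$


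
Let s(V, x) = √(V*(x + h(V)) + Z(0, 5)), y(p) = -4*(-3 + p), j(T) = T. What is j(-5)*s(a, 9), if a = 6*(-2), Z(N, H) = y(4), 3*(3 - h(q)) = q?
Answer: -70*I ≈ -70.0*I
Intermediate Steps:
h(q) = 3 - q/3
y(p) = 12 - 4*p
Z(N, H) = -4 (Z(N, H) = 12 - 4*4 = 12 - 16 = -4)
a = -12
s(V, x) = √(-4 + V*(3 + x - V/3)) (s(V, x) = √(V*(x + (3 - V/3)) - 4) = √(V*(3 + x - V/3) - 4) = √(-4 + V*(3 + x - V/3)))
j(-5)*s(a, 9) = -5*√3*√(-12 - 1*(-12)*(-9 - 12) + 3*(-12)*9)/3 = -5*√3*√(-12 - 1*(-12)*(-21) - 324)/3 = -5*√3*√(-12 - 252 - 324)/3 = -5*√3*√(-588)/3 = -5*√3*14*I*√3/3 = -70*I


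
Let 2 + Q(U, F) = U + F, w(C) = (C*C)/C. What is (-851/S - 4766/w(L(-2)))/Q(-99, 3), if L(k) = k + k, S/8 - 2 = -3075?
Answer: -29292687/2409232 ≈ -12.159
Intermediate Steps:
S = -24584 (S = 16 + 8*(-3075) = 16 - 24600 = -24584)
L(k) = 2*k
w(C) = C (w(C) = C²/C = C)
Q(U, F) = -2 + F + U (Q(U, F) = -2 + (U + F) = -2 + (F + U) = -2 + F + U)
(-851/S - 4766/w(L(-2)))/Q(-99, 3) = (-851/(-24584) - 4766/(2*(-2)))/(-2 + 3 - 99) = (-851*(-1/24584) - 4766/(-4))/(-98) = (851/24584 - 4766*(-¼))*(-1/98) = (851/24584 + 2383/2)*(-1/98) = (29292687/24584)*(-1/98) = -29292687/2409232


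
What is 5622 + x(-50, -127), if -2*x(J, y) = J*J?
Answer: 4372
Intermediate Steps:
x(J, y) = -J²/2 (x(J, y) = -J*J/2 = -J²/2)
5622 + x(-50, -127) = 5622 - ½*(-50)² = 5622 - ½*2500 = 5622 - 1250 = 4372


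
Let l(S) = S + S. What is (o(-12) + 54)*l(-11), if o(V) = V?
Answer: -924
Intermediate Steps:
l(S) = 2*S
(o(-12) + 54)*l(-11) = (-12 + 54)*(2*(-11)) = 42*(-22) = -924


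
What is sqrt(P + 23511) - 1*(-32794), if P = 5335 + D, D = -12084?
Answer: 32794 + 17*sqrt(58) ≈ 32924.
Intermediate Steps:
P = -6749 (P = 5335 - 12084 = -6749)
sqrt(P + 23511) - 1*(-32794) = sqrt(-6749 + 23511) - 1*(-32794) = sqrt(16762) + 32794 = 17*sqrt(58) + 32794 = 32794 + 17*sqrt(58)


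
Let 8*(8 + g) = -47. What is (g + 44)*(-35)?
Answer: -8435/8 ≈ -1054.4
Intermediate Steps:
g = -111/8 (g = -8 + (1/8)*(-47) = -8 - 47/8 = -111/8 ≈ -13.875)
(g + 44)*(-35) = (-111/8 + 44)*(-35) = (241/8)*(-35) = -8435/8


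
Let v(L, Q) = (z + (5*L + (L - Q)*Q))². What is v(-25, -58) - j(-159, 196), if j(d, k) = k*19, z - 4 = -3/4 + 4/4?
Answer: 66183737/16 ≈ 4.1365e+6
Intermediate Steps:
z = 17/4 (z = 4 + (-3/4 + 4/4) = 4 + (-3*¼ + 4*(¼)) = 4 + (-¾ + 1) = 4 + ¼ = 17/4 ≈ 4.2500)
j(d, k) = 19*k
v(L, Q) = (17/4 + 5*L + Q*(L - Q))² (v(L, Q) = (17/4 + (5*L + (L - Q)*Q))² = (17/4 + (5*L + Q*(L - Q)))² = (17/4 + 5*L + Q*(L - Q))²)
v(-25, -58) - j(-159, 196) = (17 - 4*(-58)² + 20*(-25) + 4*(-25)*(-58))²/16 - 19*196 = (17 - 4*3364 - 500 + 5800)²/16 - 1*3724 = (17 - 13456 - 500 + 5800)²/16 - 3724 = (1/16)*(-8139)² - 3724 = (1/16)*66243321 - 3724 = 66243321/16 - 3724 = 66183737/16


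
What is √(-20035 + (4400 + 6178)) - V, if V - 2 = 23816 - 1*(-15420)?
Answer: -39238 + 7*I*√193 ≈ -39238.0 + 97.247*I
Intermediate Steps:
V = 39238 (V = 2 + (23816 - 1*(-15420)) = 2 + (23816 + 15420) = 2 + 39236 = 39238)
√(-20035 + (4400 + 6178)) - V = √(-20035 + (4400 + 6178)) - 1*39238 = √(-20035 + 10578) - 39238 = √(-9457) - 39238 = 7*I*√193 - 39238 = -39238 + 7*I*√193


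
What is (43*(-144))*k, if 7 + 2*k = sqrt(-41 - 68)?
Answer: 21672 - 3096*I*sqrt(109) ≈ 21672.0 - 32323.0*I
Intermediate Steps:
k = -7/2 + I*sqrt(109)/2 (k = -7/2 + sqrt(-41 - 68)/2 = -7/2 + sqrt(-109)/2 = -7/2 + (I*sqrt(109))/2 = -7/2 + I*sqrt(109)/2 ≈ -3.5 + 5.2202*I)
(43*(-144))*k = (43*(-144))*(-7/2 + I*sqrt(109)/2) = -6192*(-7/2 + I*sqrt(109)/2) = 21672 - 3096*I*sqrt(109)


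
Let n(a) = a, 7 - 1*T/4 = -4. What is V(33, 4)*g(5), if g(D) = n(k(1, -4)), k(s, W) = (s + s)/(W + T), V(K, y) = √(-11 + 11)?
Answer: 0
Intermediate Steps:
T = 44 (T = 28 - 4*(-4) = 28 + 16 = 44)
V(K, y) = 0 (V(K, y) = √0 = 0)
k(s, W) = 2*s/(44 + W) (k(s, W) = (s + s)/(W + 44) = (2*s)/(44 + W) = 2*s/(44 + W))
g(D) = 1/20 (g(D) = 2*1/(44 - 4) = 2*1/40 = 2*1*(1/40) = 1/20)
V(33, 4)*g(5) = 0*(1/20) = 0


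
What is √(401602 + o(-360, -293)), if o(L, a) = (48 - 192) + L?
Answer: √401098 ≈ 633.32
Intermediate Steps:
o(L, a) = -144 + L
√(401602 + o(-360, -293)) = √(401602 + (-144 - 360)) = √(401602 - 504) = √401098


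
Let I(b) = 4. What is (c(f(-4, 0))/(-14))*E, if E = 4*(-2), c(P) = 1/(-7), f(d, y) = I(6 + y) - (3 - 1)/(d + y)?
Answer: -4/49 ≈ -0.081633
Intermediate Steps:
f(d, y) = 4 - 2/(d + y) (f(d, y) = 4 - (3 - 1)/(d + y) = 4 - 2/(d + y))
c(P) = -⅐
E = -8
(c(f(-4, 0))/(-14))*E = -⅐/(-14)*(-8) = -⅐*(-1/14)*(-8) = (1/98)*(-8) = -4/49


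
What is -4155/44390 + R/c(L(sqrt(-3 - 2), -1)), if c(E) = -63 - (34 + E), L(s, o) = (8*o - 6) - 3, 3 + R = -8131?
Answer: 18036793/177560 ≈ 101.58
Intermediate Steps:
R = -8134 (R = -3 - 8131 = -8134)
L(s, o) = -9 + 8*o (L(s, o) = (-6 + 8*o) - 3 = -9 + 8*o)
c(E) = -97 - E (c(E) = -63 + (-34 - E) = -97 - E)
-4155/44390 + R/c(L(sqrt(-3 - 2), -1)) = -4155/44390 - 8134/(-97 - (-9 + 8*(-1))) = -4155*1/44390 - 8134/(-97 - (-9 - 8)) = -831/8878 - 8134/(-97 - 1*(-17)) = -831/8878 - 8134/(-97 + 17) = -831/8878 - 8134/(-80) = -831/8878 - 8134*(-1/80) = -831/8878 + 4067/40 = 18036793/177560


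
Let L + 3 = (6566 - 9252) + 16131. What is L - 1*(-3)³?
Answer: 13469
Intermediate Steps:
L = 13442 (L = -3 + ((6566 - 9252) + 16131) = -3 + (-2686 + 16131) = -3 + 13445 = 13442)
L - 1*(-3)³ = 13442 - 1*(-3)³ = 13442 - 1*(-27) = 13442 + 27 = 13469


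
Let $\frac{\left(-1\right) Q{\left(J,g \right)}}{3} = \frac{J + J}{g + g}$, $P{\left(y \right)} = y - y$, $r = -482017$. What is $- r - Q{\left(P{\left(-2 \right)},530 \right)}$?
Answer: $482017$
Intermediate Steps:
$P{\left(y \right)} = 0$
$Q{\left(J,g \right)} = - \frac{3 J}{g}$ ($Q{\left(J,g \right)} = - 3 \frac{J + J}{g + g} = - 3 \frac{2 J}{2 g} = - 3 \cdot 2 J \frac{1}{2 g} = - 3 \frac{J}{g} = - \frac{3 J}{g}$)
$- r - Q{\left(P{\left(-2 \right)},530 \right)} = \left(-1\right) \left(-482017\right) - \left(-3\right) 0 \cdot \frac{1}{530} = 482017 - \left(-3\right) 0 \cdot \frac{1}{530} = 482017 - 0 = 482017 + 0 = 482017$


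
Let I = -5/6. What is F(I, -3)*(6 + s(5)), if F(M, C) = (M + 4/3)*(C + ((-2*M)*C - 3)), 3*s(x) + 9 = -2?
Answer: -77/6 ≈ -12.833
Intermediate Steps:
s(x) = -11/3 (s(x) = -3 + (1/3)*(-2) = -3 - 2/3 = -11/3)
I = -5/6 (I = -5*1/6 = -5/6 ≈ -0.83333)
F(M, C) = (4/3 + M)*(-3 + C - 2*C*M) (F(M, C) = (M + 4*(1/3))*(C + (-2*C*M - 3)) = (M + 4/3)*(C + (-3 - 2*C*M)) = (4/3 + M)*(-3 + C - 2*C*M))
F(I, -3)*(6 + s(5)) = (-4 - 3*(-5/6) + (4/3)*(-3) - 2*(-3)*(-5/6)**2 - 5/3*(-3)*(-5/6))*(6 - 11/3) = (-4 + 5/2 - 4 - 2*(-3)*25/36 - 25/6)*(7/3) = (-4 + 5/2 - 4 + 25/6 - 25/6)*(7/3) = -11/2*7/3 = -77/6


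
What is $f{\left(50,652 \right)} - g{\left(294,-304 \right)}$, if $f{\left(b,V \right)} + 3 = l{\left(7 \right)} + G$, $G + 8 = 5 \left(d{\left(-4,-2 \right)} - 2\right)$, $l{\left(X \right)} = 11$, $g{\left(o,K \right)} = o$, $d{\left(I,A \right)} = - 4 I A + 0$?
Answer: $-464$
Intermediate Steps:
$d{\left(I,A \right)} = - 4 A I$ ($d{\left(I,A \right)} = - 4 A I + 0 = - 4 A I$)
$G = -178$ ($G = -8 + 5 \left(\left(-4\right) \left(-2\right) \left(-4\right) - 2\right) = -8 + 5 \left(-32 - 2\right) = -8 + 5 \left(-34\right) = -8 - 170 = -178$)
$f{\left(b,V \right)} = -170$ ($f{\left(b,V \right)} = -3 + \left(11 - 178\right) = -3 - 167 = -170$)
$f{\left(50,652 \right)} - g{\left(294,-304 \right)} = -170 - 294 = -464$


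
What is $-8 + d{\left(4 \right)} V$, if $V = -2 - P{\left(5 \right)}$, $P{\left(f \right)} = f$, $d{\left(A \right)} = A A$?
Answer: $-120$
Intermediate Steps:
$d{\left(A \right)} = A^{2}$
$V = -7$ ($V = -2 - 5 = -7$)
$-8 + d{\left(4 \right)} V = -8 + 4^{2} \left(-7\right) = -8 + 16 \left(-7\right) = -8 - 112 = -120$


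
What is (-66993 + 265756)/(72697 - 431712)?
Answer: -198763/359015 ≈ -0.55363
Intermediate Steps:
(-66993 + 265756)/(72697 - 431712) = 198763/(-359015) = 198763*(-1/359015) = -198763/359015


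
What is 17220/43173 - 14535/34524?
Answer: -29825/1346436 ≈ -0.022151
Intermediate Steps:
17220/43173 - 14535/34524 = 17220*(1/43173) - 14535*1/34524 = 140/351 - 1615/3836 = -29825/1346436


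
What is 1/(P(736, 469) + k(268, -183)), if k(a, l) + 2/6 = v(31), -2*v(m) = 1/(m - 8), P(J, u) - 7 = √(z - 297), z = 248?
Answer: 18078/253435 - 19044*I/253435 ≈ 0.071332 - 0.075144*I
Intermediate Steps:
P(J, u) = 7 + 7*I (P(J, u) = 7 + √(248 - 297) = 7 + √(-49) = 7 + 7*I)
v(m) = -1/(2*(-8 + m)) (v(m) = -1/(2*(m - 8)) = -1/(2*(-8 + m)))
k(a, l) = -49/138 (k(a, l) = -⅓ - 1/(-16 + 2*31) = -⅓ - 1/(-16 + 62) = -⅓ - 1/46 = -49/138)
1/(P(736, 469) + k(268, -183)) = 1/((7 + 7*I) - 49/138) = 1/(917/138 + 7*I) = 19044*(917/138 - 7*I)/1774045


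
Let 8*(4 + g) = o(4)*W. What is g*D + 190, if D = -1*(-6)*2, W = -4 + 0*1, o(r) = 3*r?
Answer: 70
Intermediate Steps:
W = -4 (W = -4 + 0 = -4)
D = 12 (D = 6*2 = 12)
g = -10 (g = -4 + ((3*4)*(-4))/8 = -4 + (12*(-4))/8 = -4 + (⅛)*(-48) = -4 - 6 = -10)
g*D + 190 = -10*12 + 190 = -120 + 190 = 70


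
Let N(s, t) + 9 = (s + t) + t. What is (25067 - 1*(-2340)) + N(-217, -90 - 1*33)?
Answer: 26935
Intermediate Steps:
N(s, t) = -9 + s + 2*t (N(s, t) = -9 + ((s + t) + t) = -9 + (s + 2*t) = -9 + s + 2*t)
(25067 - 1*(-2340)) + N(-217, -90 - 1*33) = (25067 - 1*(-2340)) + (-9 - 217 + 2*(-90 - 1*33)) = (25067 + 2340) + (-9 - 217 + 2*(-90 - 33)) = 27407 + (-9 - 217 + 2*(-123)) = 27407 + (-9 - 217 - 246) = 27407 - 472 = 26935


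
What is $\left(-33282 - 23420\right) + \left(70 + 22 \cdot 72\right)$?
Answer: $-55048$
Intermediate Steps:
$\left(-33282 - 23420\right) + \left(70 + 22 \cdot 72\right) = -56702 + \left(70 + 1584\right) = -56702 + 1654 = -55048$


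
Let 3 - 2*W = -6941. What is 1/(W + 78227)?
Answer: 1/81699 ≈ 1.2240e-5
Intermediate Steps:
W = 3472 (W = 3/2 - 1/2*(-6941) = 3/2 + 6941/2 = 3472)
1/(W + 78227) = 1/(3472 + 78227) = 1/81699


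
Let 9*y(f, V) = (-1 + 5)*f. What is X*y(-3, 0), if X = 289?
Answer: -1156/3 ≈ -385.33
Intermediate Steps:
y(f, V) = 4*f/9 (y(f, V) = ((-1 + 5)*f)/9 = (4*f)/9 = 4*f/9)
X*y(-3, 0) = 289*((4/9)*(-3)) = 289*(-4/3) = -1156/3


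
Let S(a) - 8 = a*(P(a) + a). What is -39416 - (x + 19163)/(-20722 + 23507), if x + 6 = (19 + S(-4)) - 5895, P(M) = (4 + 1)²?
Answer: -21957353/557 ≈ -39421.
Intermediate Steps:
P(M) = 25 (P(M) = 5² = 25)
S(a) = 8 + a*(25 + a)
x = -5958 (x = -6 + ((19 + (8 + (-4)² + 25*(-4))) - 5895) = -6 + ((19 + (8 + 16 - 100)) - 5895) = -6 + ((19 - 76) - 5895) = -6 + (-57 - 5895) = -6 - 5952 = -5958)
-39416 - (x + 19163)/(-20722 + 23507) = -39416 - (-5958 + 19163)/(-20722 + 23507) = -39416 - 13205/2785 = -39416 - 1*2641/557 = -39416 - 2641/557 = -21957353/557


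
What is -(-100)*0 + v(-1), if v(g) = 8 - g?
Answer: 9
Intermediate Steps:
-(-100)*0 + v(-1) = -(-100)*0 + (8 - 1*(-1)) = -50*0 + (8 + 1) = 0 + 9 = 9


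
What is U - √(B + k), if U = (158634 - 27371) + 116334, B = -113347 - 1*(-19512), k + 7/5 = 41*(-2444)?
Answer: 247597 - I*√4851010/5 ≈ 2.476e+5 - 440.5*I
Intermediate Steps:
k = -501027/5 (k = -7/5 + 41*(-2444) = -7/5 - 100204 = -501027/5 ≈ -1.0021e+5)
B = -93835 (B = -113347 + 19512 = -93835)
U = 247597 (U = 131263 + 116334 = 247597)
U - √(B + k) = 247597 - √(-93835 - 501027/5) = 247597 - √(-970202/5) = 247597 - I*√4851010/5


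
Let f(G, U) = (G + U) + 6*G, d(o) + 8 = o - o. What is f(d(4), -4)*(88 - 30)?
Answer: -3480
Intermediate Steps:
d(o) = -8 (d(o) = -8 + (o - o) = -8 + 0 = -8)
f(G, U) = U + 7*G
f(d(4), -4)*(88 - 30) = (-4 + 7*(-8))*(88 - 30) = (-4 - 56)*58 = -60*58 = -3480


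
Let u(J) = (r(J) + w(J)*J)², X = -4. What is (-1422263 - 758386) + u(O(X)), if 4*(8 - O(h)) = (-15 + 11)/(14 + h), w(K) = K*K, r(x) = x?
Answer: -1889544509319/1000000 ≈ -1.8895e+6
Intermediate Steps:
w(K) = K²
O(h) = 8 + 1/(14 + h) (O(h) = 8 - (-15 + 11)/(4*(14 + h)) = 8 - (-1)/(14 + h) = 8 + 1/(14 + h))
u(J) = (J + J³)² (u(J) = (J + J²*J)² = (J + J³)²)
(-1422263 - 758386) + u(O(X)) = (-1422263 - 758386) + ((113 + 8*(-4))/(14 - 4))²*(1 + ((113 + 8*(-4))/(14 - 4))²)² = -2180649 + ((113 - 32)/10)²*(1 + ((113 - 32)/10)²)² = -2180649 + ((⅒)*81)²*(1 + ((⅒)*81)²)² = -2180649 + (81/10)²*(1 + (81/10)²)² = -2180649 + 6561*(1 + 6561/100)²/100 = -2180649 + 6561*(6661/100)²/100 = -2180649 + (6561/100)*(44368921/10000) = -2180649 + 291104490681/1000000 = -1889544509319/1000000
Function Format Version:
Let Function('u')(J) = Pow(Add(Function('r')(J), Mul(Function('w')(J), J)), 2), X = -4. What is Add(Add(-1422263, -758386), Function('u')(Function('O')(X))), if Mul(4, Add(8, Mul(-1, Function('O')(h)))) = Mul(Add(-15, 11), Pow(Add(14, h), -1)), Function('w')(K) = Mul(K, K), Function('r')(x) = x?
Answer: Rational(-1889544509319, 1000000) ≈ -1.8895e+6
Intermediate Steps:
Function('w')(K) = Pow(K, 2)
Function('O')(h) = Add(8, Pow(Add(14, h), -1)) (Function('O')(h) = Add(8, Mul(Rational(-1, 4), Mul(Add(-15, 11), Pow(Add(14, h), -1)))) = Add(8, Mul(Rational(-1, 4), Mul(-4, Pow(Add(14, h), -1)))) = Add(8, Pow(Add(14, h), -1)))
Function('u')(J) = Pow(Add(J, Pow(J, 3)), 2) (Function('u')(J) = Pow(Add(J, Mul(Pow(J, 2), J)), 2) = Pow(Add(J, Pow(J, 3)), 2))
Add(Add(-1422263, -758386), Function('u')(Function('O')(X))) = Add(Add(-1422263, -758386), Mul(Pow(Mul(Pow(Add(14, -4), -1), Add(113, Mul(8, -4))), 2), Pow(Add(1, Pow(Mul(Pow(Add(14, -4), -1), Add(113, Mul(8, -4))), 2)), 2))) = Add(-2180649, Mul(Pow(Mul(Pow(10, -1), Add(113, -32)), 2), Pow(Add(1, Pow(Mul(Pow(10, -1), Add(113, -32)), 2)), 2))) = Add(-2180649, Mul(Pow(Mul(Rational(1, 10), 81), 2), Pow(Add(1, Pow(Mul(Rational(1, 10), 81), 2)), 2))) = Add(-2180649, Mul(Pow(Rational(81, 10), 2), Pow(Add(1, Pow(Rational(81, 10), 2)), 2))) = Add(-2180649, Mul(Rational(6561, 100), Pow(Add(1, Rational(6561, 100)), 2))) = Add(-2180649, Mul(Rational(6561, 100), Pow(Rational(6661, 100), 2))) = Add(-2180649, Mul(Rational(6561, 100), Rational(44368921, 10000))) = Add(-2180649, Rational(291104490681, 1000000)) = Rational(-1889544509319, 1000000)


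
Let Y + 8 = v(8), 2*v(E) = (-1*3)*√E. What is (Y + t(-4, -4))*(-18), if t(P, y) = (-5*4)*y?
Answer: -1296 + 54*√2 ≈ -1219.6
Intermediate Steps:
t(P, y) = -20*y
v(E) = -3*√E/2 (v(E) = ((-1*3)*√E)/2 = (-3*√E)/2 = -3*√E/2)
Y = -8 - 3*√2 ≈ -12.243
(Y + t(-4, -4))*(-18) = ((-8 - 3*√2) - 20*(-4))*(-18) = ((-8 - 3*√2) + 80)*(-18) = (72 - 3*√2)*(-18) = -1296 + 54*√2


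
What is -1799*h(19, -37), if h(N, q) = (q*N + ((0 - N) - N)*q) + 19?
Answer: -1298878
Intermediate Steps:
h(N, q) = 19 - N*q (h(N, q) = (N*q + (-N - N)*q) + 19 = (N*q + (-2*N)*q) + 19 = (N*q - 2*N*q) + 19 = -N*q + 19 = 19 - N*q)
-1799*h(19, -37) = -1799*(19 - 1*19*(-37)) = -1799*(19 + 703) = -1799*722 = -1298878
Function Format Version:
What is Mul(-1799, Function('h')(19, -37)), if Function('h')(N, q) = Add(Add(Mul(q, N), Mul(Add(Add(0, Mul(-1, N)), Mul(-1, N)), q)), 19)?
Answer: -1298878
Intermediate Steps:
Function('h')(N, q) = Add(19, Mul(-1, N, q)) (Function('h')(N, q) = Add(Add(Mul(N, q), Mul(Add(Mul(-1, N), Mul(-1, N)), q)), 19) = Add(Add(Mul(N, q), Mul(Mul(-2, N), q)), 19) = Add(Add(Mul(N, q), Mul(-2, N, q)), 19) = Add(Mul(-1, N, q), 19) = Add(19, Mul(-1, N, q)))
Mul(-1799, Function('h')(19, -37)) = Mul(-1799, Add(19, Mul(-1, 19, -37))) = Mul(-1799, Add(19, 703)) = Mul(-1799, 722) = -1298878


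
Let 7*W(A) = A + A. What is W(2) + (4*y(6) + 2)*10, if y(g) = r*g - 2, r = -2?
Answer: -3776/7 ≈ -539.43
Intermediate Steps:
y(g) = -2 - 2*g (y(g) = -2*g - 2 = -2 - 2*g)
W(A) = 2*A/7 (W(A) = (A + A)/7 = (2*A)/7 = 2*A/7)
W(2) + (4*y(6) + 2)*10 = (2/7)*2 + (4*(-2 - 2*6) + 2)*10 = 4/7 + (4*(-2 - 12) + 2)*10 = 4/7 + (4*(-14) + 2)*10 = 4/7 + (-56 + 2)*10 = 4/7 - 54*10 = 4/7 - 540 = -3776/7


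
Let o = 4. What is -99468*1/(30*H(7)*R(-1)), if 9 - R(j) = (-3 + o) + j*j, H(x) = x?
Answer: -16578/245 ≈ -67.665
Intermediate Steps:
R(j) = 8 - j² (R(j) = 9 - ((-3 + 4) + j*j) = 9 - (1 + j²) = 9 + (-1 - j²) = 8 - j²)
-99468*1/(30*H(7)*R(-1)) = -99468*1/(210*(8 - 1*(-1)²)) = -99468*1/(210*(8 - 1*1)) = -99468*1/(210*(8 - 1)) = -99468/((7*7)*30) = -99468/(49*30) = -99468/1470 = -99468*1/1470 = -16578/245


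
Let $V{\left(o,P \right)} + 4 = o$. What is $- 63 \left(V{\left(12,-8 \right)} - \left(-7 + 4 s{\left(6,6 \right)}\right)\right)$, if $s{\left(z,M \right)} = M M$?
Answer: $8127$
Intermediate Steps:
$V{\left(o,P \right)} = -4 + o$
$s{\left(z,M \right)} = M^{2}$
$- 63 \left(V{\left(12,-8 \right)} - \left(-7 + 4 s{\left(6,6 \right)}\right)\right) = - 63 \left(\left(-4 + 12\right) + \left(7 - 4 \cdot 6^{2}\right)\right) = - 63 \left(8 + \left(7 - 144\right)\right) = - 63 \left(8 - 137\right) = \left(-63\right) \left(-129\right) = 8127$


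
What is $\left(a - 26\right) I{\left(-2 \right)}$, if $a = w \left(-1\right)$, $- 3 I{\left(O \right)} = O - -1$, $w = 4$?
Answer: $-10$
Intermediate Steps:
$I{\left(O \right)} = - \frac{1}{3} - \frac{O}{3}$ ($I{\left(O \right)} = - \frac{O - -1}{3} = - \frac{O + 1}{3} = - \frac{1 + O}{3} = - \frac{1}{3} - \frac{O}{3}$)
$a = -4$ ($a = 4 \left(-1\right) = -4$)
$\left(a - 26\right) I{\left(-2 \right)} = \left(-4 - 26\right) \left(- \frac{1}{3} - - \frac{2}{3}\right) = - 30 \left(- \frac{1}{3} + \frac{2}{3}\right) = \left(-30\right) \frac{1}{3} = -10$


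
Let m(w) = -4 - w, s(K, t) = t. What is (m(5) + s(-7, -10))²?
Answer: 361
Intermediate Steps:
(m(5) + s(-7, -10))² = ((-4 - 1*5) - 10)² = ((-4 - 5) - 10)² = (-9 - 10)² = (-19)² = 361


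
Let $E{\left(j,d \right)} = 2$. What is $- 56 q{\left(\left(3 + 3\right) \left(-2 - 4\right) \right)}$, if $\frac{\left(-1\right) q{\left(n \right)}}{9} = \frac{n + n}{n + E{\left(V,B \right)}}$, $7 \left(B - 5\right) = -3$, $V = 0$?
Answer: $\frac{18144}{17} \approx 1067.3$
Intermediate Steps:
$B = \frac{32}{7}$ ($B = 5 + \frac{1}{7} \left(-3\right) = 5 - \frac{3}{7} = \frac{32}{7} \approx 4.5714$)
$q{\left(n \right)} = - \frac{18 n}{2 + n}$ ($q{\left(n \right)} = - 9 \frac{n + n}{n + 2} = - 9 \frac{2 n}{2 + n} = - \frac{18 n}{2 + n}$)
$- 56 q{\left(\left(3 + 3\right) \left(-2 - 4\right) \right)} = - 56 \left(- \frac{18 \left(3 + 3\right) \left(-2 - 4\right)}{2 + \left(3 + 3\right) \left(-2 - 4\right)}\right) = - 56 \left(- \frac{18 \cdot 6 \left(-6\right)}{2 + 6 \left(-6\right)}\right) = - 56 \left(\left(-18\right) \left(-36\right) \frac{1}{2 - 36}\right) = - 56 \left(\left(-18\right) \left(-36\right) \frac{1}{-34}\right) = - 56 \left(\left(-18\right) \left(-36\right) \left(- \frac{1}{34}\right)\right) = \left(-56\right) \left(- \frac{324}{17}\right) = \frac{18144}{17}$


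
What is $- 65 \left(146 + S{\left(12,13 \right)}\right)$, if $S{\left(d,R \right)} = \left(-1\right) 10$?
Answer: $-8840$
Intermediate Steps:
$S{\left(d,R \right)} = -10$
$- 65 \left(146 + S{\left(12,13 \right)}\right) = - 65 \left(146 - 10\right) = \left(-65\right) 136 = -8840$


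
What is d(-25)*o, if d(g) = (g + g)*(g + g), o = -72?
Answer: -180000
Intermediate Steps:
d(g) = 4*g² (d(g) = (2*g)*(2*g) = 4*g²)
d(-25)*o = (4*(-25)²)*(-72) = (4*625)*(-72) = 2500*(-72) = -180000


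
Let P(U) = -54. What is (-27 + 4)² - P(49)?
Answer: 583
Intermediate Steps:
(-27 + 4)² - P(49) = (-27 + 4)² - 1*(-54) = (-23)² + 54 = 529 + 54 = 583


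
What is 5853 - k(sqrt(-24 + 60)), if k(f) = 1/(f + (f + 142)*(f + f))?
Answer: 10430045/1782 ≈ 5853.0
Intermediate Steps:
k(f) = 1/(f + 2*f*(142 + f)) (k(f) = 1/(f + (142 + f)*(2*f)) = 1/(f + 2*f*(142 + f)))
5853 - k(sqrt(-24 + 60)) = 5853 - 1/((sqrt(-24 + 60))*(285 + 2*sqrt(-24 + 60))) = 5853 - 1/((sqrt(36))*(285 + 2*sqrt(36))) = 5853 - 1/(6*(285 + 2*6)) = 5853 - 1/(6*(285 + 12)) = 5853 - 1/(6*297) = 5853 - 1*1/1782 = 5853 - 1/1782 = 10430045/1782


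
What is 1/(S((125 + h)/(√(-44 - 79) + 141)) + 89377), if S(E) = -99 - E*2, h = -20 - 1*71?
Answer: 446476881/39860348983708 - 17*I*√123/39860348983708 ≈ 1.1201e-5 - 4.73e-12*I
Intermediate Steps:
h = -91 (h = -20 - 71 = -91)
S(E) = -99 - 2*E
1/(S((125 + h)/(√(-44 - 79) + 141)) + 89377) = 1/((-99 - 2*(125 - 91)/(√(-44 - 79) + 141)) + 89377) = 1/((-99 - 68/(√(-123) + 141)) + 89377) = 1/((-99 - 68/(I*√123 + 141)) + 89377) = 1/((-99 - 68/(141 + I*√123)) + 89377) = 1/(89278 - 68/(141 + I*√123))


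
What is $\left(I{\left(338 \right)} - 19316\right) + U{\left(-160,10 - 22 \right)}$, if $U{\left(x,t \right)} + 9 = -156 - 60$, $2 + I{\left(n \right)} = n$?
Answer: $-19205$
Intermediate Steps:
$I{\left(n \right)} = -2 + n$
$U{\left(x,t \right)} = -225$ ($U{\left(x,t \right)} = -9 - 216 = -225$)
$\left(I{\left(338 \right)} - 19316\right) + U{\left(-160,10 - 22 \right)} = \left(\left(-2 + 338\right) - 19316\right) - 225 = \left(336 - 19316\right) - 225 = -18980 - 225 = -19205$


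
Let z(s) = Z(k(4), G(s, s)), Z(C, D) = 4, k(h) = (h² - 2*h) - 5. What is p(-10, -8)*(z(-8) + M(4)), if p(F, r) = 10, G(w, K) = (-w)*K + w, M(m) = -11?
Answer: -70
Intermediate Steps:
G(w, K) = w - K*w (G(w, K) = -K*w + w = w - K*w)
k(h) = -5 + h² - 2*h
z(s) = 4
p(-10, -8)*(z(-8) + M(4)) = 10*(4 - 11) = 10*(-7) = -70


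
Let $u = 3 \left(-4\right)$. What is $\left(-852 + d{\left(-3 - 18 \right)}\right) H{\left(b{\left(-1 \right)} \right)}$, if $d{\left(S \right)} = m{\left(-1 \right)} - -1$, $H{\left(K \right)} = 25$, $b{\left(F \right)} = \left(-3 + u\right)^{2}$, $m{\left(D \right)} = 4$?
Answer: $-21175$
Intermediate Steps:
$u = -12$
$b{\left(F \right)} = 225$ ($b{\left(F \right)} = \left(-3 - 12\right)^{2} = \left(-15\right)^{2} = 225$)
$d{\left(S \right)} = 5$ ($d{\left(S \right)} = 4 - -1 = 4 + 1 = 5$)
$\left(-852 + d{\left(-3 - 18 \right)}\right) H{\left(b{\left(-1 \right)} \right)} = \left(-852 + 5\right) 25 = \left(-847\right) 25 = -21175$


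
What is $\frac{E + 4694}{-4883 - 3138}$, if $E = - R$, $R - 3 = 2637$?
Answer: $- \frac{158}{617} \approx -0.25608$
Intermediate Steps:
$R = 2640$ ($R = 3 + 2637 = 2640$)
$E = -2640$ ($E = \left(-1\right) 2640 = -2640$)
$\frac{E + 4694}{-4883 - 3138} = \frac{-2640 + 4694}{-4883 - 3138} = \frac{2054}{-8021} = 2054 \left(- \frac{1}{8021}\right) = - \frac{158}{617}$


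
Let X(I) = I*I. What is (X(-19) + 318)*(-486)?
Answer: -329994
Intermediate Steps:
X(I) = I²
(X(-19) + 318)*(-486) = ((-19)² + 318)*(-486) = (361 + 318)*(-486) = 679*(-486) = -329994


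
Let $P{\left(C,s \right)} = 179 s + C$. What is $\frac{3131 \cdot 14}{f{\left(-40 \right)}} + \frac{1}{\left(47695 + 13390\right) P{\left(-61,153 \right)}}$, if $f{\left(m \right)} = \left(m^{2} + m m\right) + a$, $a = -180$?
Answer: $\frac{1829202364929}{126025257605} \approx 14.515$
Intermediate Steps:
$P{\left(C,s \right)} = C + 179 s$
$f{\left(m \right)} = -180 + 2 m^{2}$ ($f{\left(m \right)} = \left(m^{2} + m m\right) - 180 = \left(m^{2} + m^{2}\right) - 180 = 2 m^{2} - 180 = -180 + 2 m^{2}$)
$\frac{3131 \cdot 14}{f{\left(-40 \right)}} + \frac{1}{\left(47695 + 13390\right) P{\left(-61,153 \right)}} = \frac{3131 \cdot 14}{-180 + 2 \left(-40\right)^{2}} + \frac{1}{\left(47695 + 13390\right) \left(-61 + 179 \cdot 153\right)} = \frac{43834}{-180 + 2 \cdot 1600} + \frac{1}{61085 \left(-61 + 27387\right)} = \frac{43834}{-180 + 3200} + \frac{1}{61085 \cdot 27326} = \frac{43834}{3020} + \frac{1}{61085} \cdot \frac{1}{27326} = 43834 \cdot \frac{1}{3020} + \frac{1}{1669208710} = \frac{21917}{1510} + \frac{1}{1669208710} = \frac{1829202364929}{126025257605}$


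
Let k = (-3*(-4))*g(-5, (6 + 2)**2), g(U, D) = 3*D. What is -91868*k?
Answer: -211663872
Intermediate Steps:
k = 2304 (k = (-3*(-4))*(3*(6 + 2)**2) = 12*(3*8**2) = 12*(3*64) = 12*192 = 2304)
-91868*k = -91868*2304 = -211663872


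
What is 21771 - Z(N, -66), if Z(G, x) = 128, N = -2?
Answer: 21643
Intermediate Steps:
21771 - Z(N, -66) = 21771 - 1*128 = 21771 - 128 = 21643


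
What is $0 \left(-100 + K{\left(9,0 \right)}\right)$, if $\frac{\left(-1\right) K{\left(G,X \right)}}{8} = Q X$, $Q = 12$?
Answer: $0$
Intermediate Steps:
$K{\left(G,X \right)} = - 96 X$ ($K{\left(G,X \right)} = - 8 \cdot 12 X = - 96 X$)
$0 \left(-100 + K{\left(9,0 \right)}\right) = 0 \left(-100 - 0\right) = 0 \left(-100 + 0\right) = 0 \left(-100\right) = 0$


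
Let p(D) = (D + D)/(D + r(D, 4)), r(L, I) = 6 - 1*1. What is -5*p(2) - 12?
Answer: -104/7 ≈ -14.857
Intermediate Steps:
r(L, I) = 5 (r(L, I) = 6 - 1 = 5)
p(D) = 2*D/(5 + D) (p(D) = (D + D)/(D + 5) = (2*D)/(5 + D) = 2*D/(5 + D))
-5*p(2) - 12 = -10*2/(5 + 2) - 12 = -10*2/7 - 12 = -5*4/7 - 12 = -20/7 - 12 = -104/7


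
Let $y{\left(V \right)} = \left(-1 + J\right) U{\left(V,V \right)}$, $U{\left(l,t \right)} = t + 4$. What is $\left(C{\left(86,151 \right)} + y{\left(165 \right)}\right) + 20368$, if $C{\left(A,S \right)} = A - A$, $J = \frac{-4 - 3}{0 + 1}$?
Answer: $19016$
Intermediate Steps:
$J = -7$ ($J = - \frac{7}{1} = \left(-7\right) 1 = -7$)
$C{\left(A,S \right)} = 0$
$U{\left(l,t \right)} = 4 + t$
$y{\left(V \right)} = -32 - 8 V$ ($y{\left(V \right)} = \left(-1 - 7\right) \left(4 + V\right) = - 8 \left(4 + V\right) = -32 - 8 V$)
$\left(C{\left(86,151 \right)} + y{\left(165 \right)}\right) + 20368 = \left(0 - 1352\right) + 20368 = -1352 + 20368 = 19016$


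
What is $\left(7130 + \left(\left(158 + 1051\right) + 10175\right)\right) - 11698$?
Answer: $6816$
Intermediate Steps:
$\left(7130 + \left(\left(158 + 1051\right) + 10175\right)\right) - 11698 = \left(7130 + \left(1209 + 10175\right)\right) - 11698 = \left(7130 + 11384\right) - 11698 = 18514 - 11698 = 6816$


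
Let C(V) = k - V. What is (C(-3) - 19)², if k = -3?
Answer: 361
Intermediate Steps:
C(V) = -3 - V
(C(-3) - 19)² = ((-3 - 1*(-3)) - 19)² = ((-3 + 3) - 19)² = (0 - 19)² = (-19)² = 361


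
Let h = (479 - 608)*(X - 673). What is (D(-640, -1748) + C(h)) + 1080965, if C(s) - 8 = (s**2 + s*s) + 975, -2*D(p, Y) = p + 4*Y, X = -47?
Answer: 17254474564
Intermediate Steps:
D(p, Y) = -2*Y - p/2 (D(p, Y) = -(p + 4*Y)/2 = -2*Y - p/2)
h = 92880 (h = (479 - 608)*(-47 - 673) = -129*(-720) = 92880)
C(s) = 983 + 2*s**2 (C(s) = 8 + ((s**2 + s*s) + 975) = 8 + ((s**2 + s**2) + 975) = 8 + (2*s**2 + 975) = 8 + (975 + 2*s**2) = 983 + 2*s**2)
(D(-640, -1748) + C(h)) + 1080965 = ((-2*(-1748) - 1/2*(-640)) + (983 + 2*92880**2)) + 1080965 = ((3496 + 320) + (983 + 2*8626694400)) + 1080965 = (3816 + (983 + 17253388800)) + 1080965 = (3816 + 17253389783) + 1080965 = 17253393599 + 1080965 = 17254474564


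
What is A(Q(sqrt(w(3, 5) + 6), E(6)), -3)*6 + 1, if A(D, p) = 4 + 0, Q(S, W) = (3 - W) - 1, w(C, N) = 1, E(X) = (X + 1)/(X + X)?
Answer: 25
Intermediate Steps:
E(X) = (1 + X)/(2*X) (E(X) = (1 + X)/((2*X)) = (1 + X)*(1/(2*X)) = (1 + X)/(2*X))
Q(S, W) = 2 - W
A(D, p) = 4
A(Q(sqrt(w(3, 5) + 6), E(6)), -3)*6 + 1 = 4*6 + 1 = 24 + 1 = 25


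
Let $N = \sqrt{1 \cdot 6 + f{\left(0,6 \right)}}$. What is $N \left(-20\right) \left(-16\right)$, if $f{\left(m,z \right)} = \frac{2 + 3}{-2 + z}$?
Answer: $160 \sqrt{29} \approx 861.63$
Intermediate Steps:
$f{\left(m,z \right)} = \frac{5}{-2 + z}$
$N = \frac{\sqrt{29}}{2}$ ($N = \sqrt{1 \cdot 6 + \frac{5}{-2 + 6}} = \sqrt{6 + \frac{5}{4}} = \sqrt{\frac{29}{4}} = \frac{\sqrt{29}}{2} \approx 2.6926$)
$N \left(-20\right) \left(-16\right) = \frac{\sqrt{29}}{2} \left(-20\right) \left(-16\right) = - 10 \sqrt{29} \left(-16\right) = 160 \sqrt{29}$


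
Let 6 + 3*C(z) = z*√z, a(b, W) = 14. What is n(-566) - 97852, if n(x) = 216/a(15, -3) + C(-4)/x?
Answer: -193814241/1981 + 4*I/849 ≈ -97837.0 + 0.0047114*I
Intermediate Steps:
C(z) = -2 + z^(3/2)/3 (C(z) = -2 + (z*√z)/3 = -2 + z^(3/2)/3)
n(x) = 108/7 + (-2 - 8*I/3)/x (n(x) = 216/14 + (-2 + (-4)^(3/2)/3)/x = 216*(1/14) + (-2 + (-8*I)/3)/x = 108/7 + (-2 - 8*I/3)/x)
n(-566) - 97852 = (2/21)*(-21 - 28*I + 162*(-566))/(-566) - 97852 = (2/21)*(-1/566)*(-21 - 28*I - 91692) - 97852 = (2/21)*(-1/566)*(-91713 - 28*I) - 97852 = (30571/1981 + 4*I/849) - 97852 = -193814241/1981 + 4*I/849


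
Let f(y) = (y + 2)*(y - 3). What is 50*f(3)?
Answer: 0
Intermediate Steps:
f(y) = (-3 + y)*(2 + y) (f(y) = (2 + y)*(-3 + y) = (-3 + y)*(2 + y))
50*f(3) = 50*(-6 + 3² - 1*3) = 50*(-6 + 9 - 3) = 50*0 = 0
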